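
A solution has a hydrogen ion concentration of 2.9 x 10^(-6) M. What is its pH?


pH = -log10([H+])
pH = -log10(2.9 x 10^(-6))
pH = 5.5376

5.5376


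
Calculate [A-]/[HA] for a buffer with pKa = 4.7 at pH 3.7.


[A-]/[HA] = 10^(pH - pKa)
= 10^(3.7 - 4.7)
= 0.1

0.1


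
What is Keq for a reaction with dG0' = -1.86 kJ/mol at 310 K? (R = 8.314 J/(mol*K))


Keq = exp(-dG0 * 1000 / (R * T))
Keq = exp(-(-1.86) * 1000 / (8.314 * 310))
Keq = 2.0579

2.0579


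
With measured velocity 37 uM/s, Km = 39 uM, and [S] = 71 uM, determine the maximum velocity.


Vmax = v * (Km + [S]) / [S]
Vmax = 37 * (39 + 71) / 71
Vmax = 57.3239 uM/s

57.3239 uM/s


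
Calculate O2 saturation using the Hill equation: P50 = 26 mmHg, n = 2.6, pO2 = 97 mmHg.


Y = pO2^n / (P50^n + pO2^n)
Y = 97^2.6 / (26^2.6 + 97^2.6)
Y = 96.84%

96.84%


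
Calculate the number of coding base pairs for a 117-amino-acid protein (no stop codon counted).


Each amino acid = 1 codon = 3 bp
bp = 117 * 3 = 351 bp

351 bp


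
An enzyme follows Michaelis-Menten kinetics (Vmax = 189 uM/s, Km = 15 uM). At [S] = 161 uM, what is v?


v = Vmax * [S] / (Km + [S])
v = 189 * 161 / (15 + 161)
v = 172.892 uM/s

172.892 uM/s


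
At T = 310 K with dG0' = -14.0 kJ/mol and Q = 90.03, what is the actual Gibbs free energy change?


dG = dG0' + RT * ln(Q) / 1000
dG = -14.0 + 8.314 * 310 * ln(90.03) / 1000
dG = -2.4016 kJ/mol

-2.4016 kJ/mol


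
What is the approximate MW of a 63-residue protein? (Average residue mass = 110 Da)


MW = n_residues * 110 Da
MW = 63 * 110
MW = 6930 Da

6930 Da


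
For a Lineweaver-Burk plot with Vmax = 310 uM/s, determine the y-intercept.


y-intercept = 1/Vmax
= 1/310
= 0.0032 s/uM

0.0032 s/uM


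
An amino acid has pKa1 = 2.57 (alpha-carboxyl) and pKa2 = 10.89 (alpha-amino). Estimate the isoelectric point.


pI = (pKa1 + pKa2) / 2
pI = (2.57 + 10.89) / 2
pI = 6.73

6.73


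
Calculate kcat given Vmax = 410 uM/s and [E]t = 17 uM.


kcat = Vmax / [E]t
kcat = 410 / 17
kcat = 24.1176 s^-1

24.1176 s^-1


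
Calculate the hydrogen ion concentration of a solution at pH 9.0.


[H+] = 10^(-pH)
[H+] = 10^(-9.0)
[H+] = 1.000e-09 M

1.000e-09 M


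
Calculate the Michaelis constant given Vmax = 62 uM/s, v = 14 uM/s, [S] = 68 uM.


Km = [S] * (Vmax - v) / v
Km = 68 * (62 - 14) / 14
Km = 233.1429 uM

233.1429 uM


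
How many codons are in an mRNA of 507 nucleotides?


codons = nucleotides / 3
codons = 507 / 3 = 169

169


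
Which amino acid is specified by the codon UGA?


Standard genetic code lookup.
Codon UGA -> Stop

Stop


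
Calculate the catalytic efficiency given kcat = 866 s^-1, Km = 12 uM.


Catalytic efficiency = kcat / Km
= 866 / 12
= 72.1667 uM^-1*s^-1

72.1667 uM^-1*s^-1


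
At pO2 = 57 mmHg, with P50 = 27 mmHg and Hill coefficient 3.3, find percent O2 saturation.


Y = pO2^n / (P50^n + pO2^n)
Y = 57^3.3 / (27^3.3 + 57^3.3)
Y = 92.17%

92.17%


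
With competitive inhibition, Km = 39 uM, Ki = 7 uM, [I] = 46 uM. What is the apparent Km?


Km_app = Km * (1 + [I]/Ki)
Km_app = 39 * (1 + 46/7)
Km_app = 295.2857 uM

295.2857 uM


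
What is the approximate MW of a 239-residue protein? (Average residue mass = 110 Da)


MW = n_residues * 110 Da
MW = 239 * 110
MW = 26290 Da

26290 Da


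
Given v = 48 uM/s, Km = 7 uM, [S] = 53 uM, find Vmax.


Vmax = v * (Km + [S]) / [S]
Vmax = 48 * (7 + 53) / 53
Vmax = 54.3396 uM/s

54.3396 uM/s


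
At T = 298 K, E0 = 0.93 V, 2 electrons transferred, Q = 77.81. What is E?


E = E0 - (RT/nF) * ln(Q)
E = 0.93 - (8.314 * 298 / (2 * 96485)) * ln(77.81)
E = 0.8741 V

0.8741 V


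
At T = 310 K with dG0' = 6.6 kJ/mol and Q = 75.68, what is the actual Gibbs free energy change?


dG = dG0' + RT * ln(Q) / 1000
dG = 6.6 + 8.314 * 310 * ln(75.68) / 1000
dG = 17.7509 kJ/mol

17.7509 kJ/mol


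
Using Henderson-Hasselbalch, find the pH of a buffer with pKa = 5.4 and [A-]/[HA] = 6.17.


pH = pKa + log10([A-]/[HA])
pH = 5.4 + log10(6.17)
pH = 6.1903

6.1903


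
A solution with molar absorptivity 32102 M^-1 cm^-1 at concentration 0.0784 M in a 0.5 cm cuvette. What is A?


A = epsilon * c * l
A = 32102 * 0.0784 * 0.5
A = 1258.3984

1258.3984


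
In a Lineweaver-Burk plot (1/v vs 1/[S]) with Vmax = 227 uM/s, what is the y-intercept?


y-intercept = 1/Vmax
= 1/227
= 0.0044 s/uM

0.0044 s/uM


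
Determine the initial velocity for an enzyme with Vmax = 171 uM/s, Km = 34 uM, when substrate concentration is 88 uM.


v = Vmax * [S] / (Km + [S])
v = 171 * 88 / (34 + 88)
v = 123.3443 uM/s

123.3443 uM/s


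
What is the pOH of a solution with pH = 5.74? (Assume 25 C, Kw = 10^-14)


pOH = 14 - pH
pOH = 14 - 5.74
pOH = 8.26

8.26


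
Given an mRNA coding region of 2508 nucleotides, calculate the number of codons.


codons = nucleotides / 3
codons = 2508 / 3 = 836

836


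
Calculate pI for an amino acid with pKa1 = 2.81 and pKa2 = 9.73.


pI = (pKa1 + pKa2) / 2
pI = (2.81 + 9.73) / 2
pI = 6.27

6.27


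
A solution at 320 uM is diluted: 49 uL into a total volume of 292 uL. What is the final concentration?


C2 = C1 * V1 / V2
C2 = 320 * 49 / 292
C2 = 53.6986 uM

53.6986 uM


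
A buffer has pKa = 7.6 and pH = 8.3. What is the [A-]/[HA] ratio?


[A-]/[HA] = 10^(pH - pKa)
= 10^(8.3 - 7.6)
= 5.0119

5.0119


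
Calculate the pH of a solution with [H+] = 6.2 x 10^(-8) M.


pH = -log10([H+])
pH = -log10(6.2 x 10^(-8))
pH = 7.2076

7.2076


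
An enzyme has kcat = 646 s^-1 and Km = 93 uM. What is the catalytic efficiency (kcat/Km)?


Catalytic efficiency = kcat / Km
= 646 / 93
= 6.9462 uM^-1*s^-1

6.9462 uM^-1*s^-1


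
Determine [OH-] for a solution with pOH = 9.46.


[OH-] = 10^(-pOH)
[OH-] = 10^(-9.46)
[OH-] = 3.467e-10 M

3.467e-10 M


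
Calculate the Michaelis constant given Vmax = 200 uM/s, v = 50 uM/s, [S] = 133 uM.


Km = [S] * (Vmax - v) / v
Km = 133 * (200 - 50) / 50
Km = 399.0 uM

399.0 uM


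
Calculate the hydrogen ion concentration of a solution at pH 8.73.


[H+] = 10^(-pH)
[H+] = 10^(-8.73)
[H+] = 1.862e-09 M

1.862e-09 M


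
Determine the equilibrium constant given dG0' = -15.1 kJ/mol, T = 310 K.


Keq = exp(-dG0 * 1000 / (R * T))
Keq = exp(-(-15.1) * 1000 / (8.314 * 310))
Keq = 350.2873

350.2873


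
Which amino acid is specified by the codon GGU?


Standard genetic code lookup.
Codon GGU -> Gly

Gly


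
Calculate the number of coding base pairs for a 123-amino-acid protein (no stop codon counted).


Each amino acid = 1 codon = 3 bp
bp = 123 * 3 = 369 bp

369 bp


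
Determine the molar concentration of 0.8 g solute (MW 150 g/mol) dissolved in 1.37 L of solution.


C = (mass / MW) / volume
C = (0.8 / 150) / 1.37
C = 0.0039 M

0.0039 M


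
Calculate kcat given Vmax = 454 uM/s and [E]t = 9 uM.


kcat = Vmax / [E]t
kcat = 454 / 9
kcat = 50.4444 s^-1

50.4444 s^-1


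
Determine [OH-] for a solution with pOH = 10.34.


[OH-] = 10^(-pOH)
[OH-] = 10^(-10.34)
[OH-] = 4.571e-11 M

4.571e-11 M


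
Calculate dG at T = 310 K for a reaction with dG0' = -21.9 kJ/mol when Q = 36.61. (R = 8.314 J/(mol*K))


dG = dG0' + RT * ln(Q) / 1000
dG = -21.9 + 8.314 * 310 * ln(36.61) / 1000
dG = -12.6207 kJ/mol

-12.6207 kJ/mol


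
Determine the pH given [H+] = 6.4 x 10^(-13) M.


pH = -log10([H+])
pH = -log10(6.4 x 10^(-13))
pH = 12.1938

12.1938


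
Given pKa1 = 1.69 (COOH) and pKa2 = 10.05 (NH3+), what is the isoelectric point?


pI = (pKa1 + pKa2) / 2
pI = (1.69 + 10.05) / 2
pI = 5.87

5.87


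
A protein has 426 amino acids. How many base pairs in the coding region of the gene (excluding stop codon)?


Each amino acid = 1 codon = 3 bp
bp = 426 * 3 = 1278 bp

1278 bp


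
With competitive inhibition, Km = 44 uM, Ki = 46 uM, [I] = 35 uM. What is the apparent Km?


Km_app = Km * (1 + [I]/Ki)
Km_app = 44 * (1 + 35/46)
Km_app = 77.4783 uM

77.4783 uM


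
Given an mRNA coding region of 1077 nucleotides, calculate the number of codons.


codons = nucleotides / 3
codons = 1077 / 3 = 359

359


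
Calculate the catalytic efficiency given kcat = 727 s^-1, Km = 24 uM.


Catalytic efficiency = kcat / Km
= 727 / 24
= 30.2917 uM^-1*s^-1

30.2917 uM^-1*s^-1


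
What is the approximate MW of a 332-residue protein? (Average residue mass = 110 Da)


MW = n_residues * 110 Da
MW = 332 * 110
MW = 36520 Da

36520 Da


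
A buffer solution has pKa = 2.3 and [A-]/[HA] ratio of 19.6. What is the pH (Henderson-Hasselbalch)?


pH = pKa + log10([A-]/[HA])
pH = 2.3 + log10(19.6)
pH = 3.5923

3.5923


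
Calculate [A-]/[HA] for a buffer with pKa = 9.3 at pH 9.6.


[A-]/[HA] = 10^(pH - pKa)
= 10^(9.6 - 9.3)
= 1.9953

1.9953


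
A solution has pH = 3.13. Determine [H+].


[H+] = 10^(-pH)
[H+] = 10^(-3.13)
[H+] = 7.413e-04 M

7.413e-04 M


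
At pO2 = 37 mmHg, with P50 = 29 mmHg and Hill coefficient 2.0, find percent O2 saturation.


Y = pO2^n / (P50^n + pO2^n)
Y = 37^2.0 / (29^2.0 + 37^2.0)
Y = 61.95%

61.95%


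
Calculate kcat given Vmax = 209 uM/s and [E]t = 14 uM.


kcat = Vmax / [E]t
kcat = 209 / 14
kcat = 14.9286 s^-1

14.9286 s^-1


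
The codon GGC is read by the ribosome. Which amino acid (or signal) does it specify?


Standard genetic code lookup.
Codon GGC -> Gly

Gly


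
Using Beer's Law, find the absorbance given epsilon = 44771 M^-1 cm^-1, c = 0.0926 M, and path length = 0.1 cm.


A = epsilon * c * l
A = 44771 * 0.0926 * 0.1
A = 414.5795

414.5795


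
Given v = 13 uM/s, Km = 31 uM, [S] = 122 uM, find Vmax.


Vmax = v * (Km + [S]) / [S]
Vmax = 13 * (31 + 122) / 122
Vmax = 16.3033 uM/s

16.3033 uM/s


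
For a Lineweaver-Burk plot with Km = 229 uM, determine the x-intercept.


x-intercept = -1/Km
= -1/229
= -0.0044 1/uM

-0.0044 1/uM


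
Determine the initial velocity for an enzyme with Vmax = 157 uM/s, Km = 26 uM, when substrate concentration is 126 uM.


v = Vmax * [S] / (Km + [S])
v = 157 * 126 / (26 + 126)
v = 130.1447 uM/s

130.1447 uM/s


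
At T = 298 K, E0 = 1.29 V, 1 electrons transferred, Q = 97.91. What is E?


E = E0 - (RT/nF) * ln(Q)
E = 1.29 - (8.314 * 298 / (1 * 96485)) * ln(97.91)
E = 1.1723 V

1.1723 V


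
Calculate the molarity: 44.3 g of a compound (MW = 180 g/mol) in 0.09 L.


C = (mass / MW) / volume
C = (44.3 / 180) / 0.09
C = 2.7346 M

2.7346 M


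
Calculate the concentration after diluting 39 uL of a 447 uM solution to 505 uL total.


C2 = C1 * V1 / V2
C2 = 447 * 39 / 505
C2 = 34.5208 uM

34.5208 uM


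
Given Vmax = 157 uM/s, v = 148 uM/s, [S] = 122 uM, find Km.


Km = [S] * (Vmax - v) / v
Km = 122 * (157 - 148) / 148
Km = 7.4189 uM

7.4189 uM


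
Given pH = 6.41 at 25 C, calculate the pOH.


pOH = 14 - pH
pOH = 14 - 6.41
pOH = 7.59

7.59


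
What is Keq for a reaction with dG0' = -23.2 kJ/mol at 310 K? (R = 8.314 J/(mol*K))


Keq = exp(-dG0 * 1000 / (R * T))
Keq = exp(-(-23.2) * 1000 / (8.314 * 310))
Keq = 8115.4806

8115.4806


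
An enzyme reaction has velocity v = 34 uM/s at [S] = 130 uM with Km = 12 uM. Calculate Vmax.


Vmax = v * (Km + [S]) / [S]
Vmax = 34 * (12 + 130) / 130
Vmax = 37.1385 uM/s

37.1385 uM/s


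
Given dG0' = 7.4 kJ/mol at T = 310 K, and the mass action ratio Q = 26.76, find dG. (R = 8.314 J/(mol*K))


dG = dG0' + RT * ln(Q) / 1000
dG = 7.4 + 8.314 * 310 * ln(26.76) / 1000
dG = 15.8715 kJ/mol

15.8715 kJ/mol


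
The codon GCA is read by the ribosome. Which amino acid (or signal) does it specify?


Standard genetic code lookup.
Codon GCA -> Ala

Ala


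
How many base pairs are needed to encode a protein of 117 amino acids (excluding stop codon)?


Each amino acid = 1 codon = 3 bp
bp = 117 * 3 = 351 bp

351 bp


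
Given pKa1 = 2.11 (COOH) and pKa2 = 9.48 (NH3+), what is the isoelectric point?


pI = (pKa1 + pKa2) / 2
pI = (2.11 + 9.48) / 2
pI = 5.795

5.795


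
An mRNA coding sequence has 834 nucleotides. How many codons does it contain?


codons = nucleotides / 3
codons = 834 / 3 = 278

278


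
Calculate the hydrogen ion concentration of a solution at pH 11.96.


[H+] = 10^(-pH)
[H+] = 10^(-11.96)
[H+] = 1.096e-12 M

1.096e-12 M


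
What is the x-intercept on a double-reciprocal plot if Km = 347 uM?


x-intercept = -1/Km
= -1/347
= -0.0029 1/uM

-0.0029 1/uM


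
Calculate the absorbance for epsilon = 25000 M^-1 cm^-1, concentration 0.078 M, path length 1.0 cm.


A = epsilon * c * l
A = 25000 * 0.078 * 1.0
A = 1950.0

1950.0


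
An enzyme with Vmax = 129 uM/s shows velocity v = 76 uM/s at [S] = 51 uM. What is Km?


Km = [S] * (Vmax - v) / v
Km = 51 * (129 - 76) / 76
Km = 35.5658 uM

35.5658 uM


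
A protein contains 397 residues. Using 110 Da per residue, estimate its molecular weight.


MW = n_residues * 110 Da
MW = 397 * 110
MW = 43670 Da

43670 Da


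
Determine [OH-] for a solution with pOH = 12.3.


[OH-] = 10^(-pOH)
[OH-] = 10^(-12.3)
[OH-] = 5.012e-13 M

5.012e-13 M


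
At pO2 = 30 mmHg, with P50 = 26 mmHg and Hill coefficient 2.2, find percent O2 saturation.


Y = pO2^n / (P50^n + pO2^n)
Y = 30^2.2 / (26^2.2 + 30^2.2)
Y = 57.81%

57.81%


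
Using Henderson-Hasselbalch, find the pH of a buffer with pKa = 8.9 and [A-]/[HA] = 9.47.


pH = pKa + log10([A-]/[HA])
pH = 8.9 + log10(9.47)
pH = 9.8763

9.8763


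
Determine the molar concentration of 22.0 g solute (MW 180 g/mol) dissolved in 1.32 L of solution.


C = (mass / MW) / volume
C = (22.0 / 180) / 1.32
C = 0.0926 M

0.0926 M


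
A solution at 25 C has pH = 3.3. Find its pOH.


pOH = 14 - pH
pOH = 14 - 3.3
pOH = 10.7

10.7


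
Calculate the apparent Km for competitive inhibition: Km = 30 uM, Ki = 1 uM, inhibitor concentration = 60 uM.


Km_app = Km * (1 + [I]/Ki)
Km_app = 30 * (1 + 60/1)
Km_app = 1830.0 uM

1830.0 uM


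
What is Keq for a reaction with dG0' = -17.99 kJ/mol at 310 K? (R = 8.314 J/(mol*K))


Keq = exp(-dG0 * 1000 / (R * T))
Keq = exp(-(-17.99) * 1000 / (8.314 * 310))
Keq = 1074.9879

1074.9879


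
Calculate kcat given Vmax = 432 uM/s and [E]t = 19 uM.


kcat = Vmax / [E]t
kcat = 432 / 19
kcat = 22.7368 s^-1

22.7368 s^-1


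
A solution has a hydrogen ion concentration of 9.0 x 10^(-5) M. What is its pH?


pH = -log10([H+])
pH = -log10(9.0 x 10^(-5))
pH = 4.0458

4.0458


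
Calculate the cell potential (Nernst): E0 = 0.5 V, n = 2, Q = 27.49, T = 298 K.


E = E0 - (RT/nF) * ln(Q)
E = 0.5 - (8.314 * 298 / (2 * 96485)) * ln(27.49)
E = 0.4575 V

0.4575 V


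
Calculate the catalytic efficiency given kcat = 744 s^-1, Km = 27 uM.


Catalytic efficiency = kcat / Km
= 744 / 27
= 27.5556 uM^-1*s^-1

27.5556 uM^-1*s^-1


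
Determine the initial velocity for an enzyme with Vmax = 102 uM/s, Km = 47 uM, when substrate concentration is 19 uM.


v = Vmax * [S] / (Km + [S])
v = 102 * 19 / (47 + 19)
v = 29.3636 uM/s

29.3636 uM/s


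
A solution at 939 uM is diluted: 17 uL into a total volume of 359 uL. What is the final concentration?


C2 = C1 * V1 / V2
C2 = 939 * 17 / 359
C2 = 44.4652 uM

44.4652 uM


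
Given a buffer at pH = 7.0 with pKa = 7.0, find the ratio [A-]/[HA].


[A-]/[HA] = 10^(pH - pKa)
= 10^(7.0 - 7.0)
= 1.0

1.0


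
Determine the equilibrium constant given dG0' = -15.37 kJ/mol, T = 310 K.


Keq = exp(-dG0 * 1000 / (R * T))
Keq = exp(-(-15.37) * 1000 / (8.314 * 310))
Keq = 388.9741

388.9741


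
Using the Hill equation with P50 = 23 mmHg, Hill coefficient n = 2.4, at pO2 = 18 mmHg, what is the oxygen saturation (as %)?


Y = pO2^n / (P50^n + pO2^n)
Y = 18^2.4 / (23^2.4 + 18^2.4)
Y = 35.7%

35.7%


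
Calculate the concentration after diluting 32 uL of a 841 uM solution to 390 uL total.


C2 = C1 * V1 / V2
C2 = 841 * 32 / 390
C2 = 69.0051 uM

69.0051 uM


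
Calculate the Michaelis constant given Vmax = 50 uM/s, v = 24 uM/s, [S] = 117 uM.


Km = [S] * (Vmax - v) / v
Km = 117 * (50 - 24) / 24
Km = 126.75 uM

126.75 uM


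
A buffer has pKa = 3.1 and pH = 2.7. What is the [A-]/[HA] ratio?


[A-]/[HA] = 10^(pH - pKa)
= 10^(2.7 - 3.1)
= 0.3981

0.3981


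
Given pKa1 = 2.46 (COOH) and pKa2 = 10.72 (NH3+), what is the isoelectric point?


pI = (pKa1 + pKa2) / 2
pI = (2.46 + 10.72) / 2
pI = 6.59

6.59


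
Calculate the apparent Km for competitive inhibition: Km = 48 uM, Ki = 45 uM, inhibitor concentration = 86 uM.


Km_app = Km * (1 + [I]/Ki)
Km_app = 48 * (1 + 86/45)
Km_app = 139.7333 uM

139.7333 uM


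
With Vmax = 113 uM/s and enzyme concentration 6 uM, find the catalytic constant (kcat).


kcat = Vmax / [E]t
kcat = 113 / 6
kcat = 18.8333 s^-1

18.8333 s^-1


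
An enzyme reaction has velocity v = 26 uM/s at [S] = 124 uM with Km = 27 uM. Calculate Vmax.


Vmax = v * (Km + [S]) / [S]
Vmax = 26 * (27 + 124) / 124
Vmax = 31.6613 uM/s

31.6613 uM/s


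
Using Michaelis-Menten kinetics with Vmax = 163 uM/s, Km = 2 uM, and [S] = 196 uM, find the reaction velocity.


v = Vmax * [S] / (Km + [S])
v = 163 * 196 / (2 + 196)
v = 161.3535 uM/s

161.3535 uM/s


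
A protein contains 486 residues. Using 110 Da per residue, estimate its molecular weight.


MW = n_residues * 110 Da
MW = 486 * 110
MW = 53460 Da

53460 Da


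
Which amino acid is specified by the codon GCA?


Standard genetic code lookup.
Codon GCA -> Ala

Ala


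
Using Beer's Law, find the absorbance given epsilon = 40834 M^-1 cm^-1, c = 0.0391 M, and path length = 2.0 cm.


A = epsilon * c * l
A = 40834 * 0.0391 * 2.0
A = 3193.2188

3193.2188


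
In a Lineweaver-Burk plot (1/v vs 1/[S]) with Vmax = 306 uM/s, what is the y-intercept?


y-intercept = 1/Vmax
= 1/306
= 0.0033 s/uM

0.0033 s/uM


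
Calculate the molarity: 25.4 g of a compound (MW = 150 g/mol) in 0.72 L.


C = (mass / MW) / volume
C = (25.4 / 150) / 0.72
C = 0.2352 M

0.2352 M


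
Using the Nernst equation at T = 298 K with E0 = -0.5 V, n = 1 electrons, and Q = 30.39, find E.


E = E0 - (RT/nF) * ln(Q)
E = -0.5 - (8.314 * 298 / (1 * 96485)) * ln(30.39)
E = -0.5877 V

-0.5877 V


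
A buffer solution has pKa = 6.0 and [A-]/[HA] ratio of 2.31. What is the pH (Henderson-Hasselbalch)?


pH = pKa + log10([A-]/[HA])
pH = 6.0 + log10(2.31)
pH = 6.3636

6.3636


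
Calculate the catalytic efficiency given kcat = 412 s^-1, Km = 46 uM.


Catalytic efficiency = kcat / Km
= 412 / 46
= 8.9565 uM^-1*s^-1

8.9565 uM^-1*s^-1


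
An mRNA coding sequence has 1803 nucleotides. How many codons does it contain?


codons = nucleotides / 3
codons = 1803 / 3 = 601

601


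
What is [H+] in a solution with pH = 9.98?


[H+] = 10^(-pH)
[H+] = 10^(-9.98)
[H+] = 1.047e-10 M

1.047e-10 M


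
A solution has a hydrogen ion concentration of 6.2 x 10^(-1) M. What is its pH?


pH = -log10([H+])
pH = -log10(6.2 x 10^(-1))
pH = 0.2076

0.2076


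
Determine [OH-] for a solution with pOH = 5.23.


[OH-] = 10^(-pOH)
[OH-] = 10^(-5.23)
[OH-] = 5.888e-06 M

5.888e-06 M


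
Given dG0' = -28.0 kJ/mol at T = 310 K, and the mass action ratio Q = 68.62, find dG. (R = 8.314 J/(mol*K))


dG = dG0' + RT * ln(Q) / 1000
dG = -28.0 + 8.314 * 310 * ln(68.62) / 1000
dG = -17.1015 kJ/mol

-17.1015 kJ/mol


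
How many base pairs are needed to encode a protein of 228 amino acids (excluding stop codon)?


Each amino acid = 1 codon = 3 bp
bp = 228 * 3 = 684 bp

684 bp


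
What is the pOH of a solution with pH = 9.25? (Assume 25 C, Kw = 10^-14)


pOH = 14 - pH
pOH = 14 - 9.25
pOH = 4.75

4.75


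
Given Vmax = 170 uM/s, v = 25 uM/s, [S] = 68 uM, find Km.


Km = [S] * (Vmax - v) / v
Km = 68 * (170 - 25) / 25
Km = 394.4 uM

394.4 uM


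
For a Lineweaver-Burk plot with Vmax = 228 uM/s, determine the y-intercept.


y-intercept = 1/Vmax
= 1/228
= 0.0044 s/uM

0.0044 s/uM


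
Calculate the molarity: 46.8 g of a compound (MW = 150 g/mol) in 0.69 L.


C = (mass / MW) / volume
C = (46.8 / 150) / 0.69
C = 0.4522 M

0.4522 M


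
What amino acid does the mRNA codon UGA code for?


Standard genetic code lookup.
Codon UGA -> Stop

Stop


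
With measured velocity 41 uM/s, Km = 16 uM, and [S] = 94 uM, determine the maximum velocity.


Vmax = v * (Km + [S]) / [S]
Vmax = 41 * (16 + 94) / 94
Vmax = 47.9787 uM/s

47.9787 uM/s


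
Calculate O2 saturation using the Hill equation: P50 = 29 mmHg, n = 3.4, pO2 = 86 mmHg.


Y = pO2^n / (P50^n + pO2^n)
Y = 86^3.4 / (29^3.4 + 86^3.4)
Y = 97.58%

97.58%


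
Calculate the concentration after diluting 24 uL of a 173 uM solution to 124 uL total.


C2 = C1 * V1 / V2
C2 = 173 * 24 / 124
C2 = 33.4839 uM

33.4839 uM


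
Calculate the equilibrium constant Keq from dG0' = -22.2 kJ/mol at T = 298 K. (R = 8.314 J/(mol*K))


Keq = exp(-dG0 * 1000 / (R * T))
Keq = exp(-(-22.2) * 1000 / (8.314 * 298))
Keq = 7788.3586

7788.3586


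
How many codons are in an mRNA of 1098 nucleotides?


codons = nucleotides / 3
codons = 1098 / 3 = 366

366


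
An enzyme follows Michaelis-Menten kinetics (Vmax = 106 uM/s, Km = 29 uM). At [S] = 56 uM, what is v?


v = Vmax * [S] / (Km + [S])
v = 106 * 56 / (29 + 56)
v = 69.8353 uM/s

69.8353 uM/s


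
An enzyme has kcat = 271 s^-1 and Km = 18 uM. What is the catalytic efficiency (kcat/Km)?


Catalytic efficiency = kcat / Km
= 271 / 18
= 15.0556 uM^-1*s^-1

15.0556 uM^-1*s^-1


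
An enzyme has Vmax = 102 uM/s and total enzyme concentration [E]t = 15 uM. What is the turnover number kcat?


kcat = Vmax / [E]t
kcat = 102 / 15
kcat = 6.8 s^-1

6.8 s^-1


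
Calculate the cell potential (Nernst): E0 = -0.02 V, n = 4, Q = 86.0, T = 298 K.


E = E0 - (RT/nF) * ln(Q)
E = -0.02 - (8.314 * 298 / (4 * 96485)) * ln(86.0)
E = -0.0486 V

-0.0486 V


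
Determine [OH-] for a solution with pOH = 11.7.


[OH-] = 10^(-pOH)
[OH-] = 10^(-11.7)
[OH-] = 1.995e-12 M

1.995e-12 M


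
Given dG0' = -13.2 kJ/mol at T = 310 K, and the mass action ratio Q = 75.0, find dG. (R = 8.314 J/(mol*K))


dG = dG0' + RT * ln(Q) / 1000
dG = -13.2 + 8.314 * 310 * ln(75.0) / 1000
dG = -2.0724 kJ/mol

-2.0724 kJ/mol


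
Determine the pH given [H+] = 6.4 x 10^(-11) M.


pH = -log10([H+])
pH = -log10(6.4 x 10^(-11))
pH = 10.1938

10.1938


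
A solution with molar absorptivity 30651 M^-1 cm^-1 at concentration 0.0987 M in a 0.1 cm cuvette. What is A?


A = epsilon * c * l
A = 30651 * 0.0987 * 0.1
A = 302.5254

302.5254


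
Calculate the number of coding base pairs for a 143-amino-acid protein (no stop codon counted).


Each amino acid = 1 codon = 3 bp
bp = 143 * 3 = 429 bp

429 bp


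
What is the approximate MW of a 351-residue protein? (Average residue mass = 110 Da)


MW = n_residues * 110 Da
MW = 351 * 110
MW = 38610 Da

38610 Da


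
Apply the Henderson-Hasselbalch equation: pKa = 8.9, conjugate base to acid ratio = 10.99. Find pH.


pH = pKa + log10([A-]/[HA])
pH = 8.9 + log10(10.99)
pH = 9.941

9.941


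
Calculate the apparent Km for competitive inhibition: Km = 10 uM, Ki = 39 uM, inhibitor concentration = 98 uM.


Km_app = Km * (1 + [I]/Ki)
Km_app = 10 * (1 + 98/39)
Km_app = 35.1282 uM

35.1282 uM


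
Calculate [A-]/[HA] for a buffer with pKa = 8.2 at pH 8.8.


[A-]/[HA] = 10^(pH - pKa)
= 10^(8.8 - 8.2)
= 3.9811

3.9811


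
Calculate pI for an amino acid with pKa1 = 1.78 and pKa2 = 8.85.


pI = (pKa1 + pKa2) / 2
pI = (1.78 + 8.85) / 2
pI = 5.315

5.315


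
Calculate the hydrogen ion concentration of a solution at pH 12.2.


[H+] = 10^(-pH)
[H+] = 10^(-12.2)
[H+] = 6.310e-13 M

6.310e-13 M


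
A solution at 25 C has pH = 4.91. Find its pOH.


pOH = 14 - pH
pOH = 14 - 4.91
pOH = 9.09

9.09


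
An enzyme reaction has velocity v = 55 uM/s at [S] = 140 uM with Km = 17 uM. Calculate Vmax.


Vmax = v * (Km + [S]) / [S]
Vmax = 55 * (17 + 140) / 140
Vmax = 61.6786 uM/s

61.6786 uM/s


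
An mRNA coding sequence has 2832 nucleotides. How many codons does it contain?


codons = nucleotides / 3
codons = 2832 / 3 = 944

944


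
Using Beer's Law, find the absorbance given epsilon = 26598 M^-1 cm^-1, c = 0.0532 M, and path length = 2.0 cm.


A = epsilon * c * l
A = 26598 * 0.0532 * 2.0
A = 2830.0272

2830.0272


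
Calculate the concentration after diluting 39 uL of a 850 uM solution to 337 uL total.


C2 = C1 * V1 / V2
C2 = 850 * 39 / 337
C2 = 98.368 uM

98.368 uM


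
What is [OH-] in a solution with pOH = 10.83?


[OH-] = 10^(-pOH)
[OH-] = 10^(-10.83)
[OH-] = 1.479e-11 M

1.479e-11 M


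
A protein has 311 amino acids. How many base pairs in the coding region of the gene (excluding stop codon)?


Each amino acid = 1 codon = 3 bp
bp = 311 * 3 = 933 bp

933 bp


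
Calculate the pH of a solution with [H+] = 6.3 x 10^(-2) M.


pH = -log10([H+])
pH = -log10(6.3 x 10^(-2))
pH = 1.2007

1.2007


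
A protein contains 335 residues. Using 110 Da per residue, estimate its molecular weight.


MW = n_residues * 110 Da
MW = 335 * 110
MW = 36850 Da

36850 Da


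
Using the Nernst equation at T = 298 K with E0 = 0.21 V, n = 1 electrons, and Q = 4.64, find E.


E = E0 - (RT/nF) * ln(Q)
E = 0.21 - (8.314 * 298 / (1 * 96485)) * ln(4.64)
E = 0.1706 V

0.1706 V


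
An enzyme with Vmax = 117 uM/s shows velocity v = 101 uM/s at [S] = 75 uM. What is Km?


Km = [S] * (Vmax - v) / v
Km = 75 * (117 - 101) / 101
Km = 11.8812 uM

11.8812 uM


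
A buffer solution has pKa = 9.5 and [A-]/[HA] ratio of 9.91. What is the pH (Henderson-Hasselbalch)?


pH = pKa + log10([A-]/[HA])
pH = 9.5 + log10(9.91)
pH = 10.4961

10.4961


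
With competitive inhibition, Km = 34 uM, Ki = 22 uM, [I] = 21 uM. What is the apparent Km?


Km_app = Km * (1 + [I]/Ki)
Km_app = 34 * (1 + 21/22)
Km_app = 66.4545 uM

66.4545 uM


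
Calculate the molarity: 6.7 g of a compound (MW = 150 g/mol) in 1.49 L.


C = (mass / MW) / volume
C = (6.7 / 150) / 1.49
C = 0.03 M

0.03 M


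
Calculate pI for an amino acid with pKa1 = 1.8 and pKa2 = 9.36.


pI = (pKa1 + pKa2) / 2
pI = (1.8 + 9.36) / 2
pI = 5.58

5.58


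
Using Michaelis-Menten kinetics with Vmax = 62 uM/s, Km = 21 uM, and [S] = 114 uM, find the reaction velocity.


v = Vmax * [S] / (Km + [S])
v = 62 * 114 / (21 + 114)
v = 52.3556 uM/s

52.3556 uM/s


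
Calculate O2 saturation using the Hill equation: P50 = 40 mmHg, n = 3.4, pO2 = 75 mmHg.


Y = pO2^n / (P50^n + pO2^n)
Y = 75^3.4 / (40^3.4 + 75^3.4)
Y = 89.45%

89.45%


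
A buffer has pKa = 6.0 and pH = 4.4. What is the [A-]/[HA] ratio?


[A-]/[HA] = 10^(pH - pKa)
= 10^(4.4 - 6.0)
= 0.0251

0.0251


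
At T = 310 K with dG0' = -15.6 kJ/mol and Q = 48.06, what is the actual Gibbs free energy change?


dG = dG0' + RT * ln(Q) / 1000
dG = -15.6 + 8.314 * 310 * ln(48.06) / 1000
dG = -5.6194 kJ/mol

-5.6194 kJ/mol


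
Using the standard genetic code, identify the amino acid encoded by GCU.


Standard genetic code lookup.
Codon GCU -> Ala

Ala


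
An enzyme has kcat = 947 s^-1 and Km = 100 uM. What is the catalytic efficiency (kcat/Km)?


Catalytic efficiency = kcat / Km
= 947 / 100
= 9.47 uM^-1*s^-1

9.47 uM^-1*s^-1


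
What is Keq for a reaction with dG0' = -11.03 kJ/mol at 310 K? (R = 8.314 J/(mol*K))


Keq = exp(-dG0 * 1000 / (R * T))
Keq = exp(-(-11.03) * 1000 / (8.314 * 310))
Keq = 72.212

72.212


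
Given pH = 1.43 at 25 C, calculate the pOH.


pOH = 14 - pH
pOH = 14 - 1.43
pOH = 12.57

12.57


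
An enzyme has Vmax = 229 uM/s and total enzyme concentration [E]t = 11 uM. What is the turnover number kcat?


kcat = Vmax / [E]t
kcat = 229 / 11
kcat = 20.8182 s^-1

20.8182 s^-1


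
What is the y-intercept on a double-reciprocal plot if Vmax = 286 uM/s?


y-intercept = 1/Vmax
= 1/286
= 0.0035 s/uM

0.0035 s/uM


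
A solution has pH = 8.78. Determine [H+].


[H+] = 10^(-pH)
[H+] = 10^(-8.78)
[H+] = 1.660e-09 M

1.660e-09 M


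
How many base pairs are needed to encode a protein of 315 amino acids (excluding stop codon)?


Each amino acid = 1 codon = 3 bp
bp = 315 * 3 = 945 bp

945 bp


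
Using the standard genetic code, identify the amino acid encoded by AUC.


Standard genetic code lookup.
Codon AUC -> Ile

Ile


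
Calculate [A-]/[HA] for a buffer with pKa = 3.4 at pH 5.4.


[A-]/[HA] = 10^(pH - pKa)
= 10^(5.4 - 3.4)
= 100.0

100.0


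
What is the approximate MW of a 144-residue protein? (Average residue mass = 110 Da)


MW = n_residues * 110 Da
MW = 144 * 110
MW = 15840 Da

15840 Da


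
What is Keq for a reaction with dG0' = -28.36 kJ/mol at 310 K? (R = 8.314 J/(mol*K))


Keq = exp(-dG0 * 1000 / (R * T))
Keq = exp(-(-28.36) * 1000 / (8.314 * 310))
Keq = 60089.6475

60089.6475


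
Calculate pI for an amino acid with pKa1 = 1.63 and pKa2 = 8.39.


pI = (pKa1 + pKa2) / 2
pI = (1.63 + 8.39) / 2
pI = 5.01

5.01


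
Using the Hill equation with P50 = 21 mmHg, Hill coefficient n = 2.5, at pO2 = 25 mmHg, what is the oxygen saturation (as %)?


Y = pO2^n / (P50^n + pO2^n)
Y = 25^2.5 / (21^2.5 + 25^2.5)
Y = 60.73%

60.73%


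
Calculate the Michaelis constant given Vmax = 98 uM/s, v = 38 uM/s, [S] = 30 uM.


Km = [S] * (Vmax - v) / v
Km = 30 * (98 - 38) / 38
Km = 47.3684 uM

47.3684 uM


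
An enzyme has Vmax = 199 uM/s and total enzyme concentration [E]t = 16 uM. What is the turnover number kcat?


kcat = Vmax / [E]t
kcat = 199 / 16
kcat = 12.4375 s^-1

12.4375 s^-1


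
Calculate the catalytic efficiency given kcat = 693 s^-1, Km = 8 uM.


Catalytic efficiency = kcat / Km
= 693 / 8
= 86.625 uM^-1*s^-1

86.625 uM^-1*s^-1


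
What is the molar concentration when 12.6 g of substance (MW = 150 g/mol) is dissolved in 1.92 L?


C = (mass / MW) / volume
C = (12.6 / 150) / 1.92
C = 0.0437 M

0.0437 M


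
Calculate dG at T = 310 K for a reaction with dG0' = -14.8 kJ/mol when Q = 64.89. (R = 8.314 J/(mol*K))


dG = dG0' + RT * ln(Q) / 1000
dG = -14.8 + 8.314 * 310 * ln(64.89) / 1000
dG = -4.0456 kJ/mol

-4.0456 kJ/mol


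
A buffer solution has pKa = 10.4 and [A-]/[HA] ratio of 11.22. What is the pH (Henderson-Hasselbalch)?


pH = pKa + log10([A-]/[HA])
pH = 10.4 + log10(11.22)
pH = 11.45

11.45


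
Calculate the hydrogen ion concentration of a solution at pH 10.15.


[H+] = 10^(-pH)
[H+] = 10^(-10.15)
[H+] = 7.079e-11 M

7.079e-11 M


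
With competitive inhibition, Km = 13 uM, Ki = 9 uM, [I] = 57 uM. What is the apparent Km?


Km_app = Km * (1 + [I]/Ki)
Km_app = 13 * (1 + 57/9)
Km_app = 95.3333 uM

95.3333 uM


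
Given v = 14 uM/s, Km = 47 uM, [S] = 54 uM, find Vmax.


Vmax = v * (Km + [S]) / [S]
Vmax = 14 * (47 + 54) / 54
Vmax = 26.1852 uM/s

26.1852 uM/s


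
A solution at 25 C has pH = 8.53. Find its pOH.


pOH = 14 - pH
pOH = 14 - 8.53
pOH = 5.47

5.47


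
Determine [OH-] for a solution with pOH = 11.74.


[OH-] = 10^(-pOH)
[OH-] = 10^(-11.74)
[OH-] = 1.820e-12 M

1.820e-12 M


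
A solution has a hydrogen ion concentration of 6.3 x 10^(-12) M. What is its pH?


pH = -log10([H+])
pH = -log10(6.3 x 10^(-12))
pH = 11.2007

11.2007


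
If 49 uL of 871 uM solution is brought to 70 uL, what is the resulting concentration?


C2 = C1 * V1 / V2
C2 = 871 * 49 / 70
C2 = 609.7 uM

609.7 uM


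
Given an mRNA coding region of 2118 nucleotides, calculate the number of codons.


codons = nucleotides / 3
codons = 2118 / 3 = 706

706


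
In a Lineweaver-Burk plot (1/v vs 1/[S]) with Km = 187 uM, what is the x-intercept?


x-intercept = -1/Km
= -1/187
= -0.0053 1/uM

-0.0053 1/uM


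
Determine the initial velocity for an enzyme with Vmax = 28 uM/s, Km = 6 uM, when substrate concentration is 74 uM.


v = Vmax * [S] / (Km + [S])
v = 28 * 74 / (6 + 74)
v = 25.9 uM/s

25.9 uM/s


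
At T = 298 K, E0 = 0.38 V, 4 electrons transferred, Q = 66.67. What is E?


E = E0 - (RT/nF) * ln(Q)
E = 0.38 - (8.314 * 298 / (4 * 96485)) * ln(66.67)
E = 0.353 V

0.353 V


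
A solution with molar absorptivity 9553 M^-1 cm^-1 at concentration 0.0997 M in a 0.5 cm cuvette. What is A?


A = epsilon * c * l
A = 9553 * 0.0997 * 0.5
A = 476.217

476.217


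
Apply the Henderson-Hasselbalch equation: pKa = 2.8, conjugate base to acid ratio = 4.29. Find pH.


pH = pKa + log10([A-]/[HA])
pH = 2.8 + log10(4.29)
pH = 3.4325

3.4325


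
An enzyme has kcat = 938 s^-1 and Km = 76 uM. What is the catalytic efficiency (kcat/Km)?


Catalytic efficiency = kcat / Km
= 938 / 76
= 12.3421 uM^-1*s^-1

12.3421 uM^-1*s^-1


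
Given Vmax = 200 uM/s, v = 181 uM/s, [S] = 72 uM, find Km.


Km = [S] * (Vmax - v) / v
Km = 72 * (200 - 181) / 181
Km = 7.558 uM

7.558 uM


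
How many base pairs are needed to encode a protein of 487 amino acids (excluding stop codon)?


Each amino acid = 1 codon = 3 bp
bp = 487 * 3 = 1461 bp

1461 bp


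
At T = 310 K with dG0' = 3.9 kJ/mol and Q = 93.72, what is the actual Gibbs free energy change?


dG = dG0' + RT * ln(Q) / 1000
dG = 3.9 + 8.314 * 310 * ln(93.72) / 1000
dG = 15.6019 kJ/mol

15.6019 kJ/mol


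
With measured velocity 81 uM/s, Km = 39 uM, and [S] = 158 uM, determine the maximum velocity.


Vmax = v * (Km + [S]) / [S]
Vmax = 81 * (39 + 158) / 158
Vmax = 100.9937 uM/s

100.9937 uM/s


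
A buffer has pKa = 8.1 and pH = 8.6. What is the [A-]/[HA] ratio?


[A-]/[HA] = 10^(pH - pKa)
= 10^(8.6 - 8.1)
= 3.1623

3.1623


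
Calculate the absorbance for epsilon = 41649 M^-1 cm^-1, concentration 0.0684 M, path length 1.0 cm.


A = epsilon * c * l
A = 41649 * 0.0684 * 1.0
A = 2848.7916

2848.7916


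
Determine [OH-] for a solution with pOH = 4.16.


[OH-] = 10^(-pOH)
[OH-] = 10^(-4.16)
[OH-] = 6.918e-05 M

6.918e-05 M


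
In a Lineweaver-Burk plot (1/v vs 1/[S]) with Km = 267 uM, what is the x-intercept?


x-intercept = -1/Km
= -1/267
= -0.0037 1/uM

-0.0037 1/uM


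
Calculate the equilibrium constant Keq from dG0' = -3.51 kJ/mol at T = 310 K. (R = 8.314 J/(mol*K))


Keq = exp(-dG0 * 1000 / (R * T))
Keq = exp(-(-3.51) * 1000 / (8.314 * 310))
Keq = 3.9035

3.9035


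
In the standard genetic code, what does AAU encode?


Standard genetic code lookup.
Codon AAU -> Asn

Asn


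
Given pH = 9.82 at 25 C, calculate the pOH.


pOH = 14 - pH
pOH = 14 - 9.82
pOH = 4.18

4.18


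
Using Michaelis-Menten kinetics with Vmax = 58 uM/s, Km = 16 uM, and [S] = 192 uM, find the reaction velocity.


v = Vmax * [S] / (Km + [S])
v = 58 * 192 / (16 + 192)
v = 53.5385 uM/s

53.5385 uM/s


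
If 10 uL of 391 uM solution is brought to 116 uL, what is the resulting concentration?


C2 = C1 * V1 / V2
C2 = 391 * 10 / 116
C2 = 33.7069 uM

33.7069 uM


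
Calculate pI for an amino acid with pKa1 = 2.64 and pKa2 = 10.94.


pI = (pKa1 + pKa2) / 2
pI = (2.64 + 10.94) / 2
pI = 6.79

6.79


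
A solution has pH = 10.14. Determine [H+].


[H+] = 10^(-pH)
[H+] = 10^(-10.14)
[H+] = 7.244e-11 M

7.244e-11 M


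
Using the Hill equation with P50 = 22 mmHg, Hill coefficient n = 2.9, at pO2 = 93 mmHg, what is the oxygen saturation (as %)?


Y = pO2^n / (P50^n + pO2^n)
Y = 93^2.9 / (22^2.9 + 93^2.9)
Y = 98.49%

98.49%


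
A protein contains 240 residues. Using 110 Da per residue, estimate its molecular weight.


MW = n_residues * 110 Da
MW = 240 * 110
MW = 26400 Da

26400 Da


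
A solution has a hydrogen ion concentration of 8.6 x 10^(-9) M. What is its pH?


pH = -log10([H+])
pH = -log10(8.6 x 10^(-9))
pH = 8.0655

8.0655


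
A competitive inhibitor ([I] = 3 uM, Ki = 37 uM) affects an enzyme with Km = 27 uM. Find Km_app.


Km_app = Km * (1 + [I]/Ki)
Km_app = 27 * (1 + 3/37)
Km_app = 29.1892 uM

29.1892 uM


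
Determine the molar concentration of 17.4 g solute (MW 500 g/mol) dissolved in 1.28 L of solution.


C = (mass / MW) / volume
C = (17.4 / 500) / 1.28
C = 0.0272 M

0.0272 M


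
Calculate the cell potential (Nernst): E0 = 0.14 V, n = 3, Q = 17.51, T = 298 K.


E = E0 - (RT/nF) * ln(Q)
E = 0.14 - (8.314 * 298 / (3 * 96485)) * ln(17.51)
E = 0.1155 V

0.1155 V


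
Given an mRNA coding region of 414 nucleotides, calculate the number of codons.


codons = nucleotides / 3
codons = 414 / 3 = 138

138


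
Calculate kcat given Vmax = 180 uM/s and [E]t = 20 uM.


kcat = Vmax / [E]t
kcat = 180 / 20
kcat = 9.0 s^-1

9.0 s^-1


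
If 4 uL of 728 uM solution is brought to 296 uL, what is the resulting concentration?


C2 = C1 * V1 / V2
C2 = 728 * 4 / 296
C2 = 9.8378 uM

9.8378 uM


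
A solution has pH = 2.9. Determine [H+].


[H+] = 10^(-pH)
[H+] = 10^(-2.9)
[H+] = 0.0013 M

0.0013 M


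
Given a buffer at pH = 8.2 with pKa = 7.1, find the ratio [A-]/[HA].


[A-]/[HA] = 10^(pH - pKa)
= 10^(8.2 - 7.1)
= 12.5893

12.5893


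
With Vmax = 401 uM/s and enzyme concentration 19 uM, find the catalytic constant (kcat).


kcat = Vmax / [E]t
kcat = 401 / 19
kcat = 21.1053 s^-1

21.1053 s^-1


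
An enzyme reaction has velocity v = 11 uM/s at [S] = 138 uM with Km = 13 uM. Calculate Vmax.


Vmax = v * (Km + [S]) / [S]
Vmax = 11 * (13 + 138) / 138
Vmax = 12.0362 uM/s

12.0362 uM/s


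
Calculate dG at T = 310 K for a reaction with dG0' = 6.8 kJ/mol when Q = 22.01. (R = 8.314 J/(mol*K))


dG = dG0' + RT * ln(Q) / 1000
dG = 6.8 + 8.314 * 310 * ln(22.01) / 1000
dG = 14.7678 kJ/mol

14.7678 kJ/mol


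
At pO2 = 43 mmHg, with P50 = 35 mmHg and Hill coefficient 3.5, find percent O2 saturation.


Y = pO2^n / (P50^n + pO2^n)
Y = 43^3.5 / (35^3.5 + 43^3.5)
Y = 67.27%

67.27%


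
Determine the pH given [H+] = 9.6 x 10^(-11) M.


pH = -log10([H+])
pH = -log10(9.6 x 10^(-11))
pH = 10.0177

10.0177


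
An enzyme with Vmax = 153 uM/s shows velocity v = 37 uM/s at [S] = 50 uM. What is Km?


Km = [S] * (Vmax - v) / v
Km = 50 * (153 - 37) / 37
Km = 156.7568 uM

156.7568 uM


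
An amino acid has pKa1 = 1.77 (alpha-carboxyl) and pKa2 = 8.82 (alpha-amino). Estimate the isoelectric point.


pI = (pKa1 + pKa2) / 2
pI = (1.77 + 8.82) / 2
pI = 5.295

5.295


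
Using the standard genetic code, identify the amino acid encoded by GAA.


Standard genetic code lookup.
Codon GAA -> Glu

Glu


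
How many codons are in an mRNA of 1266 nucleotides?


codons = nucleotides / 3
codons = 1266 / 3 = 422

422


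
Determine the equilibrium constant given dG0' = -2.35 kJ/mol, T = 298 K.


Keq = exp(-dG0 * 1000 / (R * T))
Keq = exp(-(-2.35) * 1000 / (8.314 * 298))
Keq = 2.5819

2.5819


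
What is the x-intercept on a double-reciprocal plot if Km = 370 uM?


x-intercept = -1/Km
= -1/370
= -0.0027 1/uM

-0.0027 1/uM


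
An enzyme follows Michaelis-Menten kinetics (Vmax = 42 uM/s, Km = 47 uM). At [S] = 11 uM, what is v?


v = Vmax * [S] / (Km + [S])
v = 42 * 11 / (47 + 11)
v = 7.9655 uM/s

7.9655 uM/s


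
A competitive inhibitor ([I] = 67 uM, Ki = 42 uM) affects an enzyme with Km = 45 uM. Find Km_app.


Km_app = Km * (1 + [I]/Ki)
Km_app = 45 * (1 + 67/42)
Km_app = 116.7857 uM

116.7857 uM


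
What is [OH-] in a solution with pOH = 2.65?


[OH-] = 10^(-pOH)
[OH-] = 10^(-2.65)
[OH-] = 0.0022 M

0.0022 M


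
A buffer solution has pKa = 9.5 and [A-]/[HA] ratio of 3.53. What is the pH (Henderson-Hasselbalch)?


pH = pKa + log10([A-]/[HA])
pH = 9.5 + log10(3.53)
pH = 10.0478

10.0478


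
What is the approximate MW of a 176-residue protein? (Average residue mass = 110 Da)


MW = n_residues * 110 Da
MW = 176 * 110
MW = 19360 Da

19360 Da
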